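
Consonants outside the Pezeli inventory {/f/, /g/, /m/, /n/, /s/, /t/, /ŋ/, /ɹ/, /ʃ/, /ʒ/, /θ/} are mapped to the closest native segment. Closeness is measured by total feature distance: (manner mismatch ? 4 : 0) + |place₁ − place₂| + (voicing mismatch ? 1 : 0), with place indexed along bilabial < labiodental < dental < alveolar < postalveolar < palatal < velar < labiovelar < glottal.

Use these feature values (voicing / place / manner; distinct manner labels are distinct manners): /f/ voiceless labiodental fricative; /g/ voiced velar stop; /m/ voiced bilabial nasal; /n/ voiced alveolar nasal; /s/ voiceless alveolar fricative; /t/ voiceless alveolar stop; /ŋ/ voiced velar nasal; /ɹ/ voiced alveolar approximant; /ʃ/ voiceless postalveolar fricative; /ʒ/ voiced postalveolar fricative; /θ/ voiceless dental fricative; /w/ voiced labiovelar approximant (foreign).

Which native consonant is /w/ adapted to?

ɹ

/ɹ/ is closest: same manner (approximant), place distance 4 (labiovelar→alveolar), same voicing; total 4. Next closest is /g/ at distance 5.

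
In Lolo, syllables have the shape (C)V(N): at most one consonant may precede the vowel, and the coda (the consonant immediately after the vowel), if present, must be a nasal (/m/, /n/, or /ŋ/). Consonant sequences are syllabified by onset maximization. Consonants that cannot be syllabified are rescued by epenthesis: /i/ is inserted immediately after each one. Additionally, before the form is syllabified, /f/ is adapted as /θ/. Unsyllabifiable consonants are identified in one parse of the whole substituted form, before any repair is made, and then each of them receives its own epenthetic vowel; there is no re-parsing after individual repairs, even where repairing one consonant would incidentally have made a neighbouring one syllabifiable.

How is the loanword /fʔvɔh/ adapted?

θiʔivɔhi

Substitution: /f/ → /θ/, giving /θʔvɔh/.
Under (C)V(N), the unsyllabifiable consonants are /θ/, /ʔ/, /h/ (only a nasal (/m/, /n/, or /ŋ/) is licensed in coda position; onsets are limited to one consonant).
Each unlicensed consonant becomes the onset of a new syllable: /θ/ → /θi/, /ʔ/ → /ʔi/, /h/ → /hi/.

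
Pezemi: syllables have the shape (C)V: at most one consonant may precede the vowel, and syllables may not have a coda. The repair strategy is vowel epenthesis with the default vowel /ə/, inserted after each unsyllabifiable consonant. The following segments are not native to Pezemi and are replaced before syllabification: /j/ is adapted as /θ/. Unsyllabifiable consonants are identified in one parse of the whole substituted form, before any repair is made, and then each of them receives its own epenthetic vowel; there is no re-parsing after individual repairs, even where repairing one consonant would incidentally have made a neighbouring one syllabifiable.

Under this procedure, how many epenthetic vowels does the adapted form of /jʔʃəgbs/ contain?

5

After substitution the input is /θʔʃəgbs/.
The unsyllabifiable consonants are /θ/, /ʔ/, /g/, /b/, /s/; each receives one epenthetic vowel.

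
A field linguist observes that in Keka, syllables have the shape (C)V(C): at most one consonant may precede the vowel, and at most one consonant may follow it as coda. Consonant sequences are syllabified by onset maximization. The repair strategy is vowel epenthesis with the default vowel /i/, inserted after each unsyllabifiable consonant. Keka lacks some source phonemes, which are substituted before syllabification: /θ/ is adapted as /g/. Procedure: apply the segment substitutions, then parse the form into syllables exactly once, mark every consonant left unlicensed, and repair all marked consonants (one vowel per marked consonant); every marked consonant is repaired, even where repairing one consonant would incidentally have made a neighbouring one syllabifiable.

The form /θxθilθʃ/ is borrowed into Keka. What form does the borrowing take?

Substitution: /θ/ → /g/, giving /gxgilgʃ/.
Syllabifying with onset maximization leaves /g/, /x/, /g/, /ʃ/ stranded (at most one coda consonant is licensed; onsets are limited to one consonant).
Inserting the epenthetic vowel yields /g/ → /gi/, /x/ → /xi/, /g/ → /gi/, /ʃ/ → /ʃi/.

gixigilgiʃi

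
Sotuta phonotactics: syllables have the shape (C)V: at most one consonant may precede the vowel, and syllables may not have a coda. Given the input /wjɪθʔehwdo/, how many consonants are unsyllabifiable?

Syllabifying with onset maximization leaves /w/, /θ/, /h/, /w/ stranded (no codas are permitted; onsets are limited to one consonant).

4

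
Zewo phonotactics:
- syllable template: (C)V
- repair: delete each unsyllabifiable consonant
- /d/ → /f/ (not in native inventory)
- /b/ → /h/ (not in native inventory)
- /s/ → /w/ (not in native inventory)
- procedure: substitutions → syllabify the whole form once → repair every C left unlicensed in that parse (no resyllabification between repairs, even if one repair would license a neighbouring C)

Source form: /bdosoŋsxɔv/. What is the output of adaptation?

fowoxɔ

Substitution: /b/ → /h/, /d/ → /f/, /s/ → /w/, giving /hfowoŋwxɔv/.
Syllabifying with onset maximization leaves /h/, /ŋ/, /w/, /v/ stranded (no codas are permitted; onsets are limited to one consonant).
Each unlicensed consonant is deleted: /h/, /ŋ/, /w/, /v/.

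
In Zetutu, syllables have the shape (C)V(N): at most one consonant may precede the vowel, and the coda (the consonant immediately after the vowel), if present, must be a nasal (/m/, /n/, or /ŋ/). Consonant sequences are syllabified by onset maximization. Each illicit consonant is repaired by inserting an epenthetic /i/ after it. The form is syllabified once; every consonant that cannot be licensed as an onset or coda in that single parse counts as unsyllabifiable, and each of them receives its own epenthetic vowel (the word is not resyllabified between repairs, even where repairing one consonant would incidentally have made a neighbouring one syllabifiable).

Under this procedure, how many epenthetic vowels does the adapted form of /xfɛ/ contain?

The unsyllabifiable consonants are /x/; each receives one epenthetic vowel.

1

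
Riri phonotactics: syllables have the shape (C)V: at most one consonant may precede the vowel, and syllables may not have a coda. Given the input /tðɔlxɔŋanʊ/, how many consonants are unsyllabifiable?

Under (C)V, the unsyllabifiable consonants are /t/, /l/ (no codas are permitted; onsets are limited to one consonant).

2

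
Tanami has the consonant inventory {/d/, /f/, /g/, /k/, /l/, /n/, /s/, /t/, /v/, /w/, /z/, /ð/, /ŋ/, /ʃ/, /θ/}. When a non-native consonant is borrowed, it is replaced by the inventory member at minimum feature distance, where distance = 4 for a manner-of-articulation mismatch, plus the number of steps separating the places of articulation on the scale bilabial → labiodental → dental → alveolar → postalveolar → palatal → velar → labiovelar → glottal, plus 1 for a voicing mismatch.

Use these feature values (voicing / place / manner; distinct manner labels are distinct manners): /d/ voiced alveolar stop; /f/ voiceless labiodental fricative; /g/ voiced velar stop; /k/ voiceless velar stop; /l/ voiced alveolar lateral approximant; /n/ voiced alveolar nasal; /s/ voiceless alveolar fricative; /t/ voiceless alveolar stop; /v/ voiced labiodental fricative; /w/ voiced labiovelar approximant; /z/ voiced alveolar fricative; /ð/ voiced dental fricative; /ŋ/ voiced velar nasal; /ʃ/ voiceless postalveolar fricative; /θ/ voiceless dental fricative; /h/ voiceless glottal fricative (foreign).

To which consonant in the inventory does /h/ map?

/ʃ/ is closest: same manner (fricative), place distance 4 (glottal→postalveolar), same voicing; total 4. Next closest is /s/ at distance 5.

ʃ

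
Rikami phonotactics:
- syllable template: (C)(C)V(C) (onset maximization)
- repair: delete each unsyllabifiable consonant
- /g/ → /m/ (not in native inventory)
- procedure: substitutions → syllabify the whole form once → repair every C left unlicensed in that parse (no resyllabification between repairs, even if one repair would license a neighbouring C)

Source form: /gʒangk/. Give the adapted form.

Substitution: /g/ → /m/, giving /mʒanmk/.
Under (C)(C)V(C), the unsyllabifiable consonants are /m/, /k/ (at most one coda consonant is licensed; onsets may contain at most 2 consonants).
Deleting the stranded consonants removes /m/, /k/.

mʒan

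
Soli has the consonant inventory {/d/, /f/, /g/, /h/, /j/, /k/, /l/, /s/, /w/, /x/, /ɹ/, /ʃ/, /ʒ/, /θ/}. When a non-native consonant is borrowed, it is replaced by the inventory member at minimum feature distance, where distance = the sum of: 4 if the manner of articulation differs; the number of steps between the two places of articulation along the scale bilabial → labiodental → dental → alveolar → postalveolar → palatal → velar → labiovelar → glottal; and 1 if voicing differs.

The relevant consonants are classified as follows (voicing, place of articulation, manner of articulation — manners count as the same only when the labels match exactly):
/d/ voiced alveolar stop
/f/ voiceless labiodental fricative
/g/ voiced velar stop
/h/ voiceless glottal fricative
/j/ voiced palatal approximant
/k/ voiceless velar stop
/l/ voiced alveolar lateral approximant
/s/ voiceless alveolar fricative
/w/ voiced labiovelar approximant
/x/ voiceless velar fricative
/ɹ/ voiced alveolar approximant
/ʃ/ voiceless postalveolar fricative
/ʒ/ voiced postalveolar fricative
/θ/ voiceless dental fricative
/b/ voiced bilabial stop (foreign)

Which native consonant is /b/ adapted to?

d

/d/ is closest: same manner (stop), place distance 3 (bilabial→alveolar), same voicing; total 3. Next closest is /f/ at distance 6.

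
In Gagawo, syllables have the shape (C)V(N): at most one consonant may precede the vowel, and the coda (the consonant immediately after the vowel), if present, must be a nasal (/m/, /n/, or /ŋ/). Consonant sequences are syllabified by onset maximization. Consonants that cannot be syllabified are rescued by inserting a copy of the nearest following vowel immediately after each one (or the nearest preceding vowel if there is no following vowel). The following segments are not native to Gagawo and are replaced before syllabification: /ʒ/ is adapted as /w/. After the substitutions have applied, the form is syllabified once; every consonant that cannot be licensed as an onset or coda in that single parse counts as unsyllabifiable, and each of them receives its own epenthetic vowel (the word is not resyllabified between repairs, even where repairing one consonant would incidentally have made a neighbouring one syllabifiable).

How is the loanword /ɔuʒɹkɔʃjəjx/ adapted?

Substitution: /ʒ/ → /w/, giving /ɔuwɹkɔʃjəjx/.
Syllabifying with onset maximization leaves /w/, /ɹ/, /ʃ/, /j/, /x/ stranded (only a nasal (/m/, /n/, or /ŋ/) is licensed in coda position; onsets are limited to one consonant).
Inserting the epenthetic vowel yields /w/ → /wɔ/, /ɹ/ → /ɹɔ/, /ʃ/ → /ʃə/, /j/ → /jə/, /x/ → /xə/.

ɔuwɔɹɔkɔʃəjəjəxə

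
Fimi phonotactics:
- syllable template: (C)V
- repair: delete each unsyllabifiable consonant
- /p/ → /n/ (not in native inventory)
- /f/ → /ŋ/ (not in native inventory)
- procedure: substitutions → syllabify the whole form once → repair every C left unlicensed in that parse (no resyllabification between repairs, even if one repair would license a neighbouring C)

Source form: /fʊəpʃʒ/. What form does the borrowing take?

Substitution: /f/ → /ŋ/, /p/ → /n/, giving /ŋʊənʃʒ/.
Under (C)V, the unsyllabifiable consonants are /n/, /ʃ/, /ʒ/ (no codas are permitted; onsets are limited to one consonant).
Deleting the stranded consonants removes /n/, /ʃ/, /ʒ/.

ŋʊə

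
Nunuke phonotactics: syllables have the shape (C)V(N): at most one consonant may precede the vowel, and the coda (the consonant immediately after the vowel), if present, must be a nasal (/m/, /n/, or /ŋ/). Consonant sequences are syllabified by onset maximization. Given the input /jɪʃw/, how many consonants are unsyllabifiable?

2

The consonants /ʃ/, /w/ cannot be parsed into a legal (C)V(N) syllable (only a nasal (/m/, /n/, or /ŋ/) is licensed in coda position; onsets are limited to one consonant).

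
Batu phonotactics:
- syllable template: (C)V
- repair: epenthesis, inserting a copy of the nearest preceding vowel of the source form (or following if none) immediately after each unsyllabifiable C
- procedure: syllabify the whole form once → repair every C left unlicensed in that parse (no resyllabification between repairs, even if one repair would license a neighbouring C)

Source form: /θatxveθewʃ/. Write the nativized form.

θataxaveθeweʃe

Under (C)V, the unsyllabifiable consonants are /t/, /x/, /w/, /ʃ/ (no codas are permitted; onsets are limited to one consonant).
Epenthesis after each stranded consonant: /t/ → /ta/, /x/ → /xa/, /w/ → /we/, /ʃ/ → /ʃe/.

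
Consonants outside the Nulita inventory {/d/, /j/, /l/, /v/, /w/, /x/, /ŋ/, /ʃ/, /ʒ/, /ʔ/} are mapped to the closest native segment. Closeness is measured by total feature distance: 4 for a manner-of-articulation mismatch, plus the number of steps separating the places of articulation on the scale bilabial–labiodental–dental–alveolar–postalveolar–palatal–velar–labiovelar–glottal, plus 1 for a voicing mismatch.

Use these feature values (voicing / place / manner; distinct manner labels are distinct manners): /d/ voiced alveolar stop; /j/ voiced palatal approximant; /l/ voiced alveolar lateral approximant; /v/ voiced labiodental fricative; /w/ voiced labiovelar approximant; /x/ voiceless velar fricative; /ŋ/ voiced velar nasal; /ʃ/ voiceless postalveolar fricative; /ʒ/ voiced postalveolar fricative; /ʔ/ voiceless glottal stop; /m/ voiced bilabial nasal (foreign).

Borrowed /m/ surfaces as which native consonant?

/v/ is closest: manner differs (nasal→fricative, +4), place distance 1 (bilabial→labiodental), same voicing; total 5. Next closest is /ŋ/ at distance 6.

v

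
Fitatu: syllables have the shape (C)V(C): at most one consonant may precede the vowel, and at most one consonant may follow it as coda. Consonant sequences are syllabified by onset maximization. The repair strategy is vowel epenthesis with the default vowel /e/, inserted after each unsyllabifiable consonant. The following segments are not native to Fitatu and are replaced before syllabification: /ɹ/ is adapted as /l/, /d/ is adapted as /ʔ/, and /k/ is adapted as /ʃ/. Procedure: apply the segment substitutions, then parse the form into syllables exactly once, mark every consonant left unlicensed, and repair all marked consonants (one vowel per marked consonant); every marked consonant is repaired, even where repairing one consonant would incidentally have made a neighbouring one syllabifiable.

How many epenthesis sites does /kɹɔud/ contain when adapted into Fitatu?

1

After substitution the input is /ʃlɔuʔ/.
The unsyllabifiable consonants are /ʃ/; each receives one epenthetic vowel.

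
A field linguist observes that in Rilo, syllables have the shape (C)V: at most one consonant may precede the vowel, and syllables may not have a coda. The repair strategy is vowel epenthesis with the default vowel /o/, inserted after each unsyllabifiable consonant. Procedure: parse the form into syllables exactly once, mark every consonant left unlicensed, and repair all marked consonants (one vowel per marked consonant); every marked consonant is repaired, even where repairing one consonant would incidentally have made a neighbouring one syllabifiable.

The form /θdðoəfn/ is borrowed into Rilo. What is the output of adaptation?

θodoðoəfono

The consonants /θ/, /d/, /f/, /n/ cannot be parsed into a legal (C)V syllable (no codas are permitted; onsets are limited to one consonant).
Inserting the epenthetic vowel yields /θ/ → /θo/, /d/ → /do/, /f/ → /fo/, /n/ → /no/.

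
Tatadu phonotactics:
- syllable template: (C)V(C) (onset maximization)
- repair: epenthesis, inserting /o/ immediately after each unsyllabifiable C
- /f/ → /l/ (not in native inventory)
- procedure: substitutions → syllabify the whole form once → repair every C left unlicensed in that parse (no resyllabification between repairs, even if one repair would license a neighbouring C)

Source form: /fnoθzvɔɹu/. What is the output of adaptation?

lonoθzovɔɹu

Substitution: /f/ → /l/, giving /lnoθzvɔɹu/.
The consonants /l/, /z/ cannot be parsed into a legal (C)V(C) syllable (at most one coda consonant is licensed; onsets are limited to one consonant).
Each unlicensed consonant becomes the onset of a new syllable: /l/ → /lo/, /z/ → /zo/.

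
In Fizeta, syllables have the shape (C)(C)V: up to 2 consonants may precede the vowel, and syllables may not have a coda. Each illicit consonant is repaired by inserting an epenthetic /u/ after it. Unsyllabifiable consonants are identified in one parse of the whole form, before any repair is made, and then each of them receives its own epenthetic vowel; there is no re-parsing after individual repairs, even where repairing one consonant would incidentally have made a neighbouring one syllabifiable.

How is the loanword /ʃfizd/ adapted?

The consonants /z/, /d/ cannot be parsed into a legal (C)(C)V syllable (no codas are permitted; onsets may contain at most 2 consonants).
Inserting the epenthetic vowel yields /z/ → /zu/, /d/ → /du/.

ʃfizudu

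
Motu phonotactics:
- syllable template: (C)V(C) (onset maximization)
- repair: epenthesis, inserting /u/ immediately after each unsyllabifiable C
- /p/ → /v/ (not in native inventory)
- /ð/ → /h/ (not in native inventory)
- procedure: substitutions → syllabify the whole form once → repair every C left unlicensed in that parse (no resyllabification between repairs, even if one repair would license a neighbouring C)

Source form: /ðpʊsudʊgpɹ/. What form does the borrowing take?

huvʊsudʊgvuɹu

Substitution: /ð/ → /h/, /p/ → /v/, giving /hvʊsudʊgvɹ/.
Under (C)V(C), the unsyllabifiable consonants are /h/, /v/, /ɹ/ (at most one coda consonant is licensed; onsets are limited to one consonant).
Each unlicensed consonant becomes the onset of a new syllable: /h/ → /hu/, /v/ → /vu/, /ɹ/ → /ɹu/.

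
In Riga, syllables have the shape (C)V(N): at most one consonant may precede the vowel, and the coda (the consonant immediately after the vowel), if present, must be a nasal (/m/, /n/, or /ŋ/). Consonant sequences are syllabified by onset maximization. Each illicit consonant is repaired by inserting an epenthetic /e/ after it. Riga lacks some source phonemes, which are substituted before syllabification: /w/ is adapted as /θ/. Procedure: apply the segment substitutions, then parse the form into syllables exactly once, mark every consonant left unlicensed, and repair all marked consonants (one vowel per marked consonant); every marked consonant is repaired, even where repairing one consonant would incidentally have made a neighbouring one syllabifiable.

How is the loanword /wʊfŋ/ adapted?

θʊfeŋe

Substitution: /w/ → /θ/, giving /θʊfŋ/.
The consonants /f/, /ŋ/ cannot be parsed into a legal (C)V(N) syllable (only a nasal (/m/, /n/, or /ŋ/) is licensed in coda position; onsets are limited to one consonant).
Each unlicensed consonant becomes the onset of a new syllable: /f/ → /fe/, /ŋ/ → /ŋe/.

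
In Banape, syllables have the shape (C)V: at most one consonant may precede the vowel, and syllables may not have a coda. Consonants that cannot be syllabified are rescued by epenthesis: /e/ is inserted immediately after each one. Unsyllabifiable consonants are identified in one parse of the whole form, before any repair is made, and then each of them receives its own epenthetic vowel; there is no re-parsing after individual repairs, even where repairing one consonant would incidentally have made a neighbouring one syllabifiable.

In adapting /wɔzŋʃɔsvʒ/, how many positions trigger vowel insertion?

The unsyllabifiable consonants are /z/, /ŋ/, /s/, /v/, /ʒ/; each receives one epenthetic vowel.

5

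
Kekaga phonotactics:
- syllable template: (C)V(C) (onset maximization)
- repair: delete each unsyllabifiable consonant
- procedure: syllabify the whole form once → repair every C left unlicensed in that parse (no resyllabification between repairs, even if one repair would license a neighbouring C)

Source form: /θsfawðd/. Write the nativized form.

faw

Syllabifying with onset maximization leaves /θ/, /s/, /ð/, /d/ stranded (at most one coda consonant is licensed; onsets are limited to one consonant).
Deletion applies to /θ/, /s/, /ð/, /d/.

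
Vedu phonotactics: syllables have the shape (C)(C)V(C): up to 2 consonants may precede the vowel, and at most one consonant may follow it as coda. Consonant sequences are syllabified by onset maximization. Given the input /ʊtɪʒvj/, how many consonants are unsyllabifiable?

Syllabifying with onset maximization leaves /v/, /j/ stranded (at most one coda consonant is licensed; onsets may contain at most 2 consonants).

2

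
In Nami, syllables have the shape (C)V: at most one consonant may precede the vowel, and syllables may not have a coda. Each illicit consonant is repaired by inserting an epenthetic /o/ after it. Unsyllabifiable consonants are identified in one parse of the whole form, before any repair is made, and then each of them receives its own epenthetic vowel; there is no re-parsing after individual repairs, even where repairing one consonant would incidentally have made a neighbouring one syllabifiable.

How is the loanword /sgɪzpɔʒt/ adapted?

Under (C)V, the unsyllabifiable consonants are /s/, /z/, /ʒ/, /t/ (no codas are permitted; onsets are limited to one consonant).
Epenthesis after each stranded consonant: /s/ → /so/, /z/ → /zo/, /ʒ/ → /ʒo/, /t/ → /to/.

sogɪzopɔʒoto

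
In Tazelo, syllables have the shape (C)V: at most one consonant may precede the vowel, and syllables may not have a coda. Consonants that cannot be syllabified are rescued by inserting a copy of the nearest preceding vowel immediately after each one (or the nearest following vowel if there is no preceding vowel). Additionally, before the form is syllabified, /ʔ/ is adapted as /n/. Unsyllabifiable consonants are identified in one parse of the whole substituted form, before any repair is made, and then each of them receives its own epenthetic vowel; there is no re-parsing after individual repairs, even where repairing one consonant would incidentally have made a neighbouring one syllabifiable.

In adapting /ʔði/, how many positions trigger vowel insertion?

After substitution the input is /nði/.
The unsyllabifiable consonants are /n/; each receives one epenthetic vowel.

1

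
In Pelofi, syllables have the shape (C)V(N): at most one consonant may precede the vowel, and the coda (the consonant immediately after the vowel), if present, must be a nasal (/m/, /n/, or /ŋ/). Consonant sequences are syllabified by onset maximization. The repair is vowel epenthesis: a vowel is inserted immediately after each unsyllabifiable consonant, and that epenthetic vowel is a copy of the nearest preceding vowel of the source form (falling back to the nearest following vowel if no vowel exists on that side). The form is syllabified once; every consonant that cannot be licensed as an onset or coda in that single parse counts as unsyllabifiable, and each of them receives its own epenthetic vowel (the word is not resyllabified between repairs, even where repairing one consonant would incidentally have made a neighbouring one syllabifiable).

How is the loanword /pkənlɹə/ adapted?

pəkənləɹə

Syllabifying with onset maximization leaves /p/, /l/ stranded (only a nasal (/m/, /n/, or /ŋ/) is licensed in coda position; onsets are limited to one consonant).
Each unlicensed consonant becomes the onset of a new syllable: /p/ → /pə/, /l/ → /lə/.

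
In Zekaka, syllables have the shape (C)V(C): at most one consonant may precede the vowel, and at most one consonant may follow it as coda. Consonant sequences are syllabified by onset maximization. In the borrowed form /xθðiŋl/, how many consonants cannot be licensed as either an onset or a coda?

Syllabifying with onset maximization leaves /x/, /θ/, /l/ stranded (at most one coda consonant is licensed; onsets are limited to one consonant).

3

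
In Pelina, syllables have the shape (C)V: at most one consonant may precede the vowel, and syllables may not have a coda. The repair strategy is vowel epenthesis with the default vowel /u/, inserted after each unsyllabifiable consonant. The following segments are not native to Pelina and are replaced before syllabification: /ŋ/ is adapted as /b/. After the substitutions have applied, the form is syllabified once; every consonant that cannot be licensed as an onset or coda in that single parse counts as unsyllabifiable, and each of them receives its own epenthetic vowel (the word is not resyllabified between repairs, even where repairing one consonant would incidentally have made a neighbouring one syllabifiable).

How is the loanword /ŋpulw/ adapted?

Substitution: /ŋ/ → /b/, giving /bpulw/.
Under (C)V, the unsyllabifiable consonants are /b/, /l/, /w/ (no codas are permitted; onsets are limited to one consonant).
Inserting the epenthetic vowel yields /b/ → /bu/, /l/ → /lu/, /w/ → /wu/.

bupuluwu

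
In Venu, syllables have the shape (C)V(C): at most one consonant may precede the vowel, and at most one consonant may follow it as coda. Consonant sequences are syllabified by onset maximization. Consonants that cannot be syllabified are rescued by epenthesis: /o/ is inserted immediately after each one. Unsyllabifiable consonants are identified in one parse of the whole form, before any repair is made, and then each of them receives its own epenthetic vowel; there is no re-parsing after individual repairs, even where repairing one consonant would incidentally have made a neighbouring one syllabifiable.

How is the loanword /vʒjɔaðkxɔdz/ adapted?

voʒojɔaðkoxɔdzo

Under (C)V(C), the unsyllabifiable consonants are /v/, /ʒ/, /k/, /z/ (at most one coda consonant is licensed; onsets are limited to one consonant).
Epenthesis after each stranded consonant: /v/ → /vo/, /ʒ/ → /ʒo/, /k/ → /ko/, /z/ → /zo/.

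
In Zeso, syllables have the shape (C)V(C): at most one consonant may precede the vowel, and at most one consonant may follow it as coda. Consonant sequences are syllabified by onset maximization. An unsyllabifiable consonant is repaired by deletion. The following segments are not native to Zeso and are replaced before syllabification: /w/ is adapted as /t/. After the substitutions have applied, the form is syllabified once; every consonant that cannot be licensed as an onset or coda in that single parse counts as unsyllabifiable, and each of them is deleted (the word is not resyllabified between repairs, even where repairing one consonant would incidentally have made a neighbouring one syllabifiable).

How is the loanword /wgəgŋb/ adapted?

Substitution: /w/ → /t/, giving /tgəgŋb/.
The consonants /t/, /ŋ/, /b/ cannot be parsed into a legal (C)V(C) syllable (at most one coda consonant is licensed; onsets are limited to one consonant).
Each unlicensed consonant is deleted: /t/, /ŋ/, /b/.

gəg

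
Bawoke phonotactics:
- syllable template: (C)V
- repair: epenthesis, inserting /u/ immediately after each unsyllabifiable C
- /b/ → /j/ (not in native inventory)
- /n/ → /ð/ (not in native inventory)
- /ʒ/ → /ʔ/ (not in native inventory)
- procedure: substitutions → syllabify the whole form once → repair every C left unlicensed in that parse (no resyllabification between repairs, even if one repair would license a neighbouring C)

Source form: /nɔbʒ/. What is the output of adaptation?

Substitution: /n/ → /ð/, /b/ → /j/, /ʒ/ → /ʔ/, giving /ðɔjʔ/.
Syllabifying with onset maximization leaves /j/, /ʔ/ stranded (no codas are permitted; onsets are limited to one consonant).
Inserting the epenthetic vowel yields /j/ → /ju/, /ʔ/ → /ʔu/.

ðɔjuʔu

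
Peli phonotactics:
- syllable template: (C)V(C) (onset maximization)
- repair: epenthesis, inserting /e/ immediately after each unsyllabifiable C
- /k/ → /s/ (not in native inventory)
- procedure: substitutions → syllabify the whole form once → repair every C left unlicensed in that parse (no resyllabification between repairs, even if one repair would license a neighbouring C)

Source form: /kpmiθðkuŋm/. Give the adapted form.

sepemiθðesuŋme

Substitution: /k/ → /s/, giving /spmiθðsuŋm/.
Under (C)V(C), the unsyllabifiable consonants are /s/, /p/, /ð/, /m/ (at most one coda consonant is licensed; onsets are limited to one consonant).
Inserting the epenthetic vowel yields /s/ → /se/, /p/ → /pe/, /ð/ → /ðe/, /m/ → /me/.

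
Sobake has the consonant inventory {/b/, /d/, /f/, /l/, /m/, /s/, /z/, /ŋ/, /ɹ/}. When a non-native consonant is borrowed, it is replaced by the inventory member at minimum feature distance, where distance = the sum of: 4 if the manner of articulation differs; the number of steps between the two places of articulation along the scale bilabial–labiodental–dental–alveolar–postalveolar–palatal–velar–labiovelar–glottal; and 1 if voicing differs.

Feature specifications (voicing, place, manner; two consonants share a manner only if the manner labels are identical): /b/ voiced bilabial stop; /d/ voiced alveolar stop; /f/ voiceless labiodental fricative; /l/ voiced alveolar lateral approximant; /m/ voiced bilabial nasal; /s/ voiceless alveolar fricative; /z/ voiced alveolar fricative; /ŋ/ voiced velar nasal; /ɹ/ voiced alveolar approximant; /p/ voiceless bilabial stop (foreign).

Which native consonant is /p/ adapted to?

b

/b/ is closest: same manner (stop), place distance 0 (bilabial→bilabial), voicing differs (+1); total 1. Next closest is /d/ at distance 4.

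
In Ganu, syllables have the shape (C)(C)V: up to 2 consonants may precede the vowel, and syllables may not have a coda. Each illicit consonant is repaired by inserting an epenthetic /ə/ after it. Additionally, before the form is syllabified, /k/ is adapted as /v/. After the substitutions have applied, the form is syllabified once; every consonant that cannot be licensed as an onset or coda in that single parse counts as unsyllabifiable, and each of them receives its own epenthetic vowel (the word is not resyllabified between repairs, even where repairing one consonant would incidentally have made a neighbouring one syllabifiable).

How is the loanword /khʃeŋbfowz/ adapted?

vəhʃeŋəbfowəzə

Substitution: /k/ → /v/, giving /vhʃeŋbfowz/.
Under (C)(C)V, the unsyllabifiable consonants are /v/, /ŋ/, /w/, /z/ (no codas are permitted; onsets may contain at most 2 consonants).
Epenthesis after each stranded consonant: /v/ → /və/, /ŋ/ → /ŋə/, /w/ → /wə/, /z/ → /zə/.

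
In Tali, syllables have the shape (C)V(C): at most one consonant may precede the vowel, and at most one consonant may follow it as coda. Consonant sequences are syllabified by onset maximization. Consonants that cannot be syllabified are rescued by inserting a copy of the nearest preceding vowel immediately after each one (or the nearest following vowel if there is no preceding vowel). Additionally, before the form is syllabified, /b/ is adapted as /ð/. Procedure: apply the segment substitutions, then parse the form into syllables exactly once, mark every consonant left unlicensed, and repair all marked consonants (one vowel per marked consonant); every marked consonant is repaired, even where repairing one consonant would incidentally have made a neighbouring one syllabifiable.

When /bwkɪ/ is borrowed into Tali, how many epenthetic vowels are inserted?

2

After substitution the input is /ðwkɪ/.
The unsyllabifiable consonants are /ð/, /w/; each receives one epenthetic vowel.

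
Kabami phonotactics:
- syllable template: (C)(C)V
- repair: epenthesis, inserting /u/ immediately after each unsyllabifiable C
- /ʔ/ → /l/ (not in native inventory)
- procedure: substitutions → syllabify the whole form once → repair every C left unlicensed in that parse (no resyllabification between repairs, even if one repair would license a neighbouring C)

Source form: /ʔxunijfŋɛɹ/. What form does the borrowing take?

lxunijufŋɛɹu

Substitution: /ʔ/ → /l/, giving /lxunijfŋɛɹ/.
Under (C)(C)V, the unsyllabifiable consonants are /j/, /ɹ/ (no codas are permitted; onsets may contain at most 2 consonants).
Epenthesis after each stranded consonant: /j/ → /ju/, /ɹ/ → /ɹu/.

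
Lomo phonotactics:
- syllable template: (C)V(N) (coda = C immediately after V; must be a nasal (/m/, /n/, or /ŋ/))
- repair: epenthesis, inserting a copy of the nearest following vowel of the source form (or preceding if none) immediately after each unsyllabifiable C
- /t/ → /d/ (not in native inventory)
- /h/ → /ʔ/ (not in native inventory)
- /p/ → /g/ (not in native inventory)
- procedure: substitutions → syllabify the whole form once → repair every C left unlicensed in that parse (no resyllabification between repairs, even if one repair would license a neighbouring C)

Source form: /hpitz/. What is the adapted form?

Substitution: /h/ → /ʔ/, /p/ → /g/, /t/ → /d/, giving /ʔgidz/.
Syllabifying with onset maximization leaves /ʔ/, /d/, /z/ stranded (only a nasal (/m/, /n/, or /ŋ/) is licensed in coda position; onsets are limited to one consonant).
Inserting the epenthetic vowel yields /ʔ/ → /ʔi/, /d/ → /di/, /z/ → /zi/.

ʔigidizi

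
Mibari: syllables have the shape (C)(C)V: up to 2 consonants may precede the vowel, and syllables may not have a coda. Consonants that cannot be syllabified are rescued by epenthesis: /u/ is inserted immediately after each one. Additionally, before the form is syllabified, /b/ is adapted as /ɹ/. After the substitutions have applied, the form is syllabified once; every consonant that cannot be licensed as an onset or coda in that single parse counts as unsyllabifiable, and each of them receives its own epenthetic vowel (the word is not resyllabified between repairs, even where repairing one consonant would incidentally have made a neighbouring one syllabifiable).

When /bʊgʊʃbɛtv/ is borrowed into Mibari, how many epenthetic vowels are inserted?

2

After substitution the input is /ɹʊgʊʃɹɛtv/.
The unsyllabifiable consonants are /t/, /v/; each receives one epenthetic vowel.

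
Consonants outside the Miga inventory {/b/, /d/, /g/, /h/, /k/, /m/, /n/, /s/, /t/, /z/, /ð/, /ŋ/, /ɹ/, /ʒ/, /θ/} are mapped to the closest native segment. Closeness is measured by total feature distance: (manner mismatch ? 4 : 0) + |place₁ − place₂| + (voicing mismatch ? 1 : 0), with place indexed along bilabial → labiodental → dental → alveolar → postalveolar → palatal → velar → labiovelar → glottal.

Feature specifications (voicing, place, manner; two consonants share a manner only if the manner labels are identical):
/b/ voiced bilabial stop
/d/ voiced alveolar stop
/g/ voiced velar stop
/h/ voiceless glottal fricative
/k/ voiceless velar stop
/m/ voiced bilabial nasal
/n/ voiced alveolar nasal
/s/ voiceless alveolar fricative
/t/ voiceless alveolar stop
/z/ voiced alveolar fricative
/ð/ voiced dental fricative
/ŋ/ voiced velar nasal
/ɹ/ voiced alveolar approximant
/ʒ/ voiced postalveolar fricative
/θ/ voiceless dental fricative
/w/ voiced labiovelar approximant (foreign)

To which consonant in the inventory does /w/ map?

ɹ

/ɹ/ is closest: same manner (approximant), place distance 4 (labiovelar→alveolar), same voicing; total 4. Next closest is /g/ at distance 5.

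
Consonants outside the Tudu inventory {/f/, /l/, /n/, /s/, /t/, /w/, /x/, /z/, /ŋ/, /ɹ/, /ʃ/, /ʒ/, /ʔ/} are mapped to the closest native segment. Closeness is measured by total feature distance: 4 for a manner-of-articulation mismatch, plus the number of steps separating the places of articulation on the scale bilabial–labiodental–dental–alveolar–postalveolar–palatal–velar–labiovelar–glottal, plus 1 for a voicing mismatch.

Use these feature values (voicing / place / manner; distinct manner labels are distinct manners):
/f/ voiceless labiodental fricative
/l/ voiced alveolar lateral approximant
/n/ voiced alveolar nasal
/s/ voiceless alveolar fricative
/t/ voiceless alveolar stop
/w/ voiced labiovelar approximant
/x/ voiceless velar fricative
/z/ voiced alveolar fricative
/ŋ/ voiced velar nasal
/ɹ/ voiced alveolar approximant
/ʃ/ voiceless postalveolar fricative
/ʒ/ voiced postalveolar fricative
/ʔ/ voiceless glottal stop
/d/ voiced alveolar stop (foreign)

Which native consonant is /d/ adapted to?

t

/t/ is closest: same manner (stop), place distance 0 (alveolar→alveolar), voicing differs (+1); total 1. Next closest is /l/ at distance 4.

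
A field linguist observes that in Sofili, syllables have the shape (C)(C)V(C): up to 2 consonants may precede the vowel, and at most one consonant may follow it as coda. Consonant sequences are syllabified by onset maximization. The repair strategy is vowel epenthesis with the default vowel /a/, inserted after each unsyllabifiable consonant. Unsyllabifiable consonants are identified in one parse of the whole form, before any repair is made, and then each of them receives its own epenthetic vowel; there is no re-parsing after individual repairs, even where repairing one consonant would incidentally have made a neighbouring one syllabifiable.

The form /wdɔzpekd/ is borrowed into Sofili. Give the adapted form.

wdɔzpekda

The consonants /d/ cannot be parsed into a legal (C)(C)V(C) syllable (at most one coda consonant is licensed; onsets may contain at most 2 consonants).
Epenthesis after each stranded consonant: /d/ → /da/.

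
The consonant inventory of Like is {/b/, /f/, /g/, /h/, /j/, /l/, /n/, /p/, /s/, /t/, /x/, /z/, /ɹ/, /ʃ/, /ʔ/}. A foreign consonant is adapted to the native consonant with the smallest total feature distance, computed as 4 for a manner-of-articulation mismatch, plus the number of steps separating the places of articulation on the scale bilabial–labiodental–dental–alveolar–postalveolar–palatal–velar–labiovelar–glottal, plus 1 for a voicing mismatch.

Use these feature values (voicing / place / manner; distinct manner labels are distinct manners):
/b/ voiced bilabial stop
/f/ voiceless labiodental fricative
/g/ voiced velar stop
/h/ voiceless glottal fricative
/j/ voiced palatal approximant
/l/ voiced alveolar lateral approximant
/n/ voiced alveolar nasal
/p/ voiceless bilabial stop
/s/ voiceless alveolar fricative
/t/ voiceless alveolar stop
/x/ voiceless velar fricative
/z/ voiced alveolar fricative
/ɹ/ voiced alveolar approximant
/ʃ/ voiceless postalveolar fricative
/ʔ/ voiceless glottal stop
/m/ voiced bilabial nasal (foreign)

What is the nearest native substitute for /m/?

n

/n/ is closest: same manner (nasal), place distance 3 (bilabial→alveolar), same voicing; total 3. Next closest is /b/ at distance 4.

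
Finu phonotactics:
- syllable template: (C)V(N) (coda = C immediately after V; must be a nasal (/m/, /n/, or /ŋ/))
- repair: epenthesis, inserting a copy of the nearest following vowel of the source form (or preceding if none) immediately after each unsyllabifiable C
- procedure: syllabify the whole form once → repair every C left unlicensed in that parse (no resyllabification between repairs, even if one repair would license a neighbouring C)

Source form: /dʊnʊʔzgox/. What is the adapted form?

dʊnʊʔozogoxo

Under (C)V(N), the unsyllabifiable consonants are /ʔ/, /z/, /x/ (only a nasal (/m/, /n/, or /ŋ/) is licensed in coda position; onsets are limited to one consonant).
Epenthesis after each stranded consonant: /ʔ/ → /ʔo/, /z/ → /zo/, /x/ → /xo/.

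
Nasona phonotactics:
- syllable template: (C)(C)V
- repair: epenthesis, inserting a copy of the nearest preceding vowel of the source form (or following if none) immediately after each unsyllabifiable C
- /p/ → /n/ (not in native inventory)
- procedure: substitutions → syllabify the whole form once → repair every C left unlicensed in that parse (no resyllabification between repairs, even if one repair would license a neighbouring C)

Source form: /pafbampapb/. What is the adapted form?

Substitution: /p/ → /n/, giving /nafbamnanb/.
The consonants /n/, /b/ cannot be parsed into a legal (C)(C)V syllable (no codas are permitted; onsets may contain at most 2 consonants).
Epenthesis after each stranded consonant: /n/ → /na/, /b/ → /ba/.

nafbamnanaba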